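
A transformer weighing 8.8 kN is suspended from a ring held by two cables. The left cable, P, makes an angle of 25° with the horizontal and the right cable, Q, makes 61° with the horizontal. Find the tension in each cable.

T_P = 4.277 kN, T_Q = 7.995 kN

ΣF_x = 0: −T_P·cos25° + T_Q·cos61° = 0 → T_Q = 1.86941·T_P.
ΣF_y = 0: T_P·sin25° + T_Q·sin61° = 8.8.
Substitute: T_P·(0.422618 + 1.86941·0.87462) = 8.8 → T_P = 4.27674 ≈ 4.277 kN.
Then T_Q = 1.86941 × 4.27674 = 7.995 kN.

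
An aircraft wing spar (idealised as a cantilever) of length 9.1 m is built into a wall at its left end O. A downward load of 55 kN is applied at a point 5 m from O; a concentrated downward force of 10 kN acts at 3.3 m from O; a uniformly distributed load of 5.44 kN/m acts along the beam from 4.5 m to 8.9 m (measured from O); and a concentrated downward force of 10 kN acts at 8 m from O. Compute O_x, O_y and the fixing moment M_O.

Resultant of the distributed load: 5.44 × 4.4 = 23.936 kN at 6.7 m from O.
ΣF_x = 0: O_x = 0.
ΣF_y = 0: O_y − 55 − 10 − 5.44·4.4 − 10 = 0 → O_y = 98.94 kN.
ΣM about O: M_O − 55·5 − 10·3.3 − (5.44·4.4)·6.7 − 10·8 = 0 → M_O = 548.4 kN·m.

O_x = 0, O_y = 98.94 kN, M_O = 548.4 kN·m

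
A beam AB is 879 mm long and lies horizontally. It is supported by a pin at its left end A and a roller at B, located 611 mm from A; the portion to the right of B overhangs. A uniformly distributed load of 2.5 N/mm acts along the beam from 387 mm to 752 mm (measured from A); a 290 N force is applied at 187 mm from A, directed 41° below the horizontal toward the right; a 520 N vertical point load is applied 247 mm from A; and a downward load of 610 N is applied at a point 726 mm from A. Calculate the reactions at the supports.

Resultant of the distributed load: 2.5 × 365 = 912.5 N at 569.5 mm from A.
Taking moments about A: B_y·611 − (2.5·365)·569.5 − 290·sin41°·187 − 520·247 − 610·726 = 0 → B_y = 1126550/611 = 1843.78 ≈ 1844 N.
ΣF_y = 0: A_y + 1843.78 − 2.5·365 − 290·sin41° − 520 − 610 = 0 → A_y = 389.0 N.
ΣF_x = 0: A_x + 290·cos41° = 0 → A_x = -218.9 N.

A_x = -218.9 N, A_y = 389.0 N, B_y = 1844 N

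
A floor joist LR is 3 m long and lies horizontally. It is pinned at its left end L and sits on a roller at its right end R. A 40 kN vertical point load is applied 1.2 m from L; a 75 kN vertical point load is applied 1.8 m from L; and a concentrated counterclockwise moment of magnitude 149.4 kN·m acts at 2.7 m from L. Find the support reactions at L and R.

L_x = 0, L_y = 103.8 kN, R_y = 11.20 kN

Moments about L: R_y·3 − 40·1.2 − 75·1.8 + 149.4 = 0 → R_y = 33.6/3 = 11.20 kN.
ΣF_y = 0: L_y + 11.2 − 40 − 75 = 0 → L_y = 103.8 kN.
ΣF_x = 0: no horizontal applied forces, so L_x = 0.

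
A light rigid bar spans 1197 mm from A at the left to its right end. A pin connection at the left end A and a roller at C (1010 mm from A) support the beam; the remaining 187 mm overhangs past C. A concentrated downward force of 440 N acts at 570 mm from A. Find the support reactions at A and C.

A_x = 0, A_y = 191.7 N, C_y = 248.3 N

ΣM about A: C_y·1010 − 440·570 = 0 → C_y = 250800/1010 = 248.317 ≈ 248.3 N.
ΣF_y = 0: A_y + 248.317 − 440 = 0 → A_y = 191.7 N.
ΣF_x = 0: no horizontal applied forces, so A_x = 0.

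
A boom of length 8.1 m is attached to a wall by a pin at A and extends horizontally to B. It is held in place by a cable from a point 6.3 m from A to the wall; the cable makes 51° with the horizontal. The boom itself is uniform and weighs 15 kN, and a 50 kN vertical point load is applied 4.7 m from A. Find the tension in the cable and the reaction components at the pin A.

ΣM about A: T·sin51°·6.3 − 15·4.05 − 50·4.7 = 0 → T = 295.75/(6.3·0.777146) = 60.4062 ≈ 60.41 kN.
ΣF_x = 0: A_x − T·cos51° = 0 → A_x = 60.4062 × 0.62932 = 38.01 kN.
ΣF_y = 0: A_y + T·sin51° − 15 − 50 = 0 → A_y = 65 − 60.4062 × 0.777146 = 18.06 kN.

T = 60.41 kN, A_x = 38.01 kN, A_y = 18.06 kN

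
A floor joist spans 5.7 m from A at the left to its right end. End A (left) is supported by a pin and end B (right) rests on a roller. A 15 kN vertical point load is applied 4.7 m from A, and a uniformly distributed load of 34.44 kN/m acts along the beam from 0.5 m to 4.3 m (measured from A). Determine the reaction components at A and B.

A_x = 0, A_y = 78.40 kN, B_y = 67.47 kN

Resultant of the distributed load: 34.44 × 3.8 = 130.872 kN at 2.4 m from A.
Moments about A: B_y·5.7 − 15·4.7 − (34.44·3.8)·2.4 = 0 → B_y = 384.5928/5.7 = 67.4724 ≈ 67.47 kN.
ΣF_y = 0: A_y + 67.4724 − 15 − 34.44·3.8 = 0 → A_y = 78.40 kN.
ΣF_x = 0: no horizontal applied forces, so A_x = 0.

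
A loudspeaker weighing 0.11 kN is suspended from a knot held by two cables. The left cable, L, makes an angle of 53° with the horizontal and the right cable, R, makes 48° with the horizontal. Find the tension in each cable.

T_L = 0.07498 kN, T_R = 0.06744 kN

ΣF_x = 0: −T_L·cos53° + T_R·cos48° = 0 → T_R = 0.899398·T_L.
ΣF_y = 0: T_L·sin53° + T_R·sin48° = 0.11.
Substitute: T_L·(0.798636 + 0.899398·0.743145) = 0.11 → T_L = 0.074982 ≈ 0.07498 kN.
Then T_R = 0.899398 × 0.074982 = 0.06744 kN.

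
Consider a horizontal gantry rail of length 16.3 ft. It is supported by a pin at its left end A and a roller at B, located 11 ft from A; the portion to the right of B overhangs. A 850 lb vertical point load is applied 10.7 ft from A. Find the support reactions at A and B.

Taking moments about A: B_y·11 − 850·10.7 = 0 → B_y = 9095/11 = 826.818 ≈ 826.8 lb.
ΣF_y = 0: A_y + 826.818 − 850 = 0 → A_y = 23.18 lb.
ΣF_x = 0: no horizontal applied forces, so A_x = 0.

A_x = 0, A_y = 23.18 lb, B_y = 826.8 lb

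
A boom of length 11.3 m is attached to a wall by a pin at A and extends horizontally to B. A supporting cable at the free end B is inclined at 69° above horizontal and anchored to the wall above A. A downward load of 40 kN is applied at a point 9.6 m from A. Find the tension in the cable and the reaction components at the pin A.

ΣM about A: T·sin69°·11.3 − 40·9.6 = 0 → T = 384/(11.3·0.93358) = 36.40 kN.
ΣF_x = 0: A_x − T·cos69° = 0 → A_x = 36.4 × 0.358368 = 13.04 kN.
ΣF_y = 0: A_y + T·sin69° − 40 = 0 → A_y = 40 − 36.4 × 0.93358 = 6.018 kN.

T = 36.40 kN, A_x = 13.04 kN, A_y = 6.018 kN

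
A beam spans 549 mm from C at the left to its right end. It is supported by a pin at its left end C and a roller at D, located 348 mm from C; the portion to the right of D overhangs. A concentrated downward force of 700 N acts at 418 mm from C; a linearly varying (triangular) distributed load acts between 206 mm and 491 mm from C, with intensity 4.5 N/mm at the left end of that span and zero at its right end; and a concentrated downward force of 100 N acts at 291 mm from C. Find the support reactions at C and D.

Resultant of the triangular load: ½ × 4.5 × 285 = 641.25 N, acting at 301 mm from C (one-third of the span from the peak).
Moments about C: D_y·348 − 700·418 − (½·4.5·285)·301 − 100·291 = 0 → D_y = 514716.25/348 = 1479.07 ≈ 1479 N.
ΣF_y = 0: C_y + 1479.07 − 700 − ½·4.5·285 − 100 = 0 → C_y = -37.82 N.
ΣF_x = 0: no horizontal applied forces, so C_x = 0.

C_x = 0, C_y = -37.82 N, D_y = 1479 N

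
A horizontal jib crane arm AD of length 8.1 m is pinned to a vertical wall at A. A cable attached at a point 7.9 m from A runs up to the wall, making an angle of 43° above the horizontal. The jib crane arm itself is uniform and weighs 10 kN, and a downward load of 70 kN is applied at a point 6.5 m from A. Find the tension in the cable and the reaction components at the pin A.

ΣM about A: T·sin43°·7.9 − 10·4.05 − 70·6.5 = 0 → T = 495.5/(7.9·0.681998) = 91.9673 ≈ 91.97 kN.
ΣF_x = 0: A_x − T·cos43° = 0 → A_x = 91.9673 × 0.731354 = 67.26 kN.
ΣF_y = 0: A_y + T·sin43° − 10 − 70 = 0 → A_y = 80 − 91.9673 × 0.681998 = 17.28 kN.

T = 91.97 kN, A_x = 67.26 kN, A_y = 17.28 kN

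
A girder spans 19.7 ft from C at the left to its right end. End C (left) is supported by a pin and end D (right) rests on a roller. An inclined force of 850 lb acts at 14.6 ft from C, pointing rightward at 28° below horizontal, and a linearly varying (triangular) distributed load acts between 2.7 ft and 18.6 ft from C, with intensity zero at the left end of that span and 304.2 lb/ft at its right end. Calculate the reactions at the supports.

C_x = -750.5 lb, C_y = 889.0 lb, D_y = 1928 lb

Resultant of the triangular load: ½ × 304.2 × 15.9 = 2418.39 lb, acting at 13.3 ft from C (one-third of the span from the peak).
Taking moments about C: D_y·19.7 − 850·sin28°·14.6 − (½·304.2·15.9)·13.3 = 0 → D_y = 37990.7/19.7 = 1928.46 ≈ 1928 lb.
ΣF_y = 0: C_y + 1928.46 − 850·sin28° − ½·304.2·15.9 = 0 → C_y = 889.0 lb.
ΣF_x = 0: C_x + 850·cos28° = 0 → C_x = -750.5 lb.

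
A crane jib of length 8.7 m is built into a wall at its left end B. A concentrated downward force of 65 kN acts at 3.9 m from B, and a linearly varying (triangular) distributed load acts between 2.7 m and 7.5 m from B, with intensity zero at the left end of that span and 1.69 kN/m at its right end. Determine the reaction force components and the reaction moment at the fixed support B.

Resultant of the triangular load: ½ × 1.69 × 4.8 = 4.056 kN, acting at 5.9 m from B (one-third of the span from the peak).
ΣF_x = 0: B_x = 0.
ΣF_y = 0: B_y − 65 − ½·1.69·4.8 = 0 → B_y = 69.06 kN.
ΣM about B: M_B − 65·3.9 − (½·1.69·4.8)·5.9 = 0 → M_B = 277.4 kN·m.

B_x = 0, B_y = 69.06 kN, M_B = 277.4 kN·m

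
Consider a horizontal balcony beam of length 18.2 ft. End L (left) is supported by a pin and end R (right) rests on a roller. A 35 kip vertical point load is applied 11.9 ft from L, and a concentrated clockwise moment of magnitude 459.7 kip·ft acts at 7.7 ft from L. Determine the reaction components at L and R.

L_x = 0, L_y = -13.14 kip, R_y = 48.14 kip

Moments about L: R_y·18.2 − 35·11.9 − 459.7 = 0 → R_y = 876.2/18.2 = 48.1429 ≈ 48.14 kip.
ΣF_y = 0: L_y + 48.1429 − 35 = 0 → L_y = -13.14 kip.
ΣF_x = 0: no horizontal applied forces, so L_x = 0.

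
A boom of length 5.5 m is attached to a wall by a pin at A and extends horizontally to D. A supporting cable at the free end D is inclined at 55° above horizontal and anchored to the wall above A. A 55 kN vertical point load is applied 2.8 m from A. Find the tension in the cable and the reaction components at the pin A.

ΣM about A: T·sin55°·5.5 − 55·2.8 = 0 → T = 154/(5.5·0.819152) = 34.1817 ≈ 34.18 kN.
ΣF_x = 0: A_x − T·cos55° = 0 → A_x = 34.1817 × 0.573576 = 19.61 kN.
ΣF_y = 0: A_y + T·sin55° − 55 = 0 → A_y = 55 − 34.1817 × 0.819152 = 27.00 kN.

T = 34.18 kN, A_x = 19.61 kN, A_y = 27.00 kN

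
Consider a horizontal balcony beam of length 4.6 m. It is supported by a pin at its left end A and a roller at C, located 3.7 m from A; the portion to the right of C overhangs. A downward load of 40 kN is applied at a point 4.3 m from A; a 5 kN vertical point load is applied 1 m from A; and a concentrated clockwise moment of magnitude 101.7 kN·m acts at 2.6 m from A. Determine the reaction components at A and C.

A_x = 0, A_y = -30.32 kN, C_y = 75.32 kN

Taking moments about A: C_y·3.7 − 40·4.3 − 5·1 − 101.7 = 0 → C_y = 278.7/3.7 = 75.3243 ≈ 75.32 kN.
ΣF_y = 0: A_y + 75.3243 − 40 − 5 = 0 → A_y = -30.32 kN.
ΣF_x = 0: no horizontal applied forces, so A_x = 0.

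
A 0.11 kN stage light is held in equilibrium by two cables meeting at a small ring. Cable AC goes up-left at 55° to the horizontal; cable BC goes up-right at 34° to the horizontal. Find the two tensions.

ΣF_x = 0: −T_AC·cos55° + T_BC·cos34° = 0 → T_BC = 0.691858·T_AC.
ΣF_y = 0: T_AC·sin55° + T_BC·sin34° = 0.11.
Substitute: T_AC·(0.819152 + 0.691858·0.559193) = 0.11 → T_AC = 0.091208 ≈ 0.09121 kN.
Then T_BC = 0.691858 × 0.091208 = 0.06310 kN.

T_AC = 0.09121 kN, T_BC = 0.06310 kN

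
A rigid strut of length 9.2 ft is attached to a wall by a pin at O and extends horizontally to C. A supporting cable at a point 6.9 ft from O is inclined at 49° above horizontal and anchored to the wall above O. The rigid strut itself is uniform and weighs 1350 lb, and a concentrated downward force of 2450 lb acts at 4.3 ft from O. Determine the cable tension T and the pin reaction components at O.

T = 3216 lb, O_x = 2110 lb, O_y = 1373 lb

ΣM about O: T·sin49°·6.9 − 1350·4.6 − 2450·4.3 = 0 → T = 16745/(6.9·0.75471) = 3215.56 ≈ 3216 lb.
ΣF_x = 0: O_x − T·cos49° = 0 → O_x = 3215.56 × 0.656059 = 2110 lb.
ΣF_y = 0: O_y + T·sin49° − 1350 − 2450 = 0 → O_y = 3800 − 3215.56 × 0.75471 = 1373 lb.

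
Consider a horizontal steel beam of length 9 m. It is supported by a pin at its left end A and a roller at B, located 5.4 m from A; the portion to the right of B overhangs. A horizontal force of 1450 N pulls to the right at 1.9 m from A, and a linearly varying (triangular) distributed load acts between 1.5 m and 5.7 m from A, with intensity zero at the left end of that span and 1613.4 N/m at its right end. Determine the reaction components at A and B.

Resultant of the triangular load: ½ × 1613.4 × 4.2 = 3388.14 N, acting at 4.3 m from A (one-third of the span from the peak).
Moments about A: B_y·5.4 − (½·1613.4·4.2)·4.3 = 0 → B_y = 14569.002/5.4 = 2697.96 ≈ 2698 N.
ΣF_y = 0: A_y + 2697.96 − ½·1613.4·4.2 = 0 → A_y = 690.2 N.
ΣF_x = 0: A_x + 1450 = 0 → A_x = -1450 N.

A_x = -1450 N, A_y = 690.2 N, B_y = 2698 N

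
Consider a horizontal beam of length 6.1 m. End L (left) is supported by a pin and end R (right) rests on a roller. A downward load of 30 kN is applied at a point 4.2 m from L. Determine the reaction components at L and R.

Moments about L: R_y·6.1 − 30·4.2 = 0 → R_y = 126/6.1 = 20.6557 ≈ 20.66 kN.
ΣF_y = 0: L_y + 20.6557 − 30 = 0 → L_y = 9.344 kN.
ΣF_x = 0: no horizontal applied forces, so L_x = 0.

L_x = 0, L_y = 9.344 kN, R_y = 20.66 kN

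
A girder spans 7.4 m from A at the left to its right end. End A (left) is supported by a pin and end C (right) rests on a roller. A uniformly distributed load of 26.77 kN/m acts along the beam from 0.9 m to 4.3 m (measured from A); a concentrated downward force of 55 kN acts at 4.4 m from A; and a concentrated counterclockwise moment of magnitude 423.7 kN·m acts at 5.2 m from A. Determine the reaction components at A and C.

Resultant of the distributed load: 26.77 × 3.4 = 91.018 kN at 2.6 m from A.
Moments about A: C_y·7.4 − (26.77·3.4)·2.6 − 55·4.4 + 423.7 = 0 → C_y = 54.9468/7.4 = 7.42524 ≈ 7.425 kN.
ΣF_y = 0: A_y + 7.42524 − 26.77·3.4 − 55 = 0 → A_y = 138.6 kN.
ΣF_x = 0: no horizontal applied forces, so A_x = 0.

A_x = 0, A_y = 138.6 kN, C_y = 7.425 kN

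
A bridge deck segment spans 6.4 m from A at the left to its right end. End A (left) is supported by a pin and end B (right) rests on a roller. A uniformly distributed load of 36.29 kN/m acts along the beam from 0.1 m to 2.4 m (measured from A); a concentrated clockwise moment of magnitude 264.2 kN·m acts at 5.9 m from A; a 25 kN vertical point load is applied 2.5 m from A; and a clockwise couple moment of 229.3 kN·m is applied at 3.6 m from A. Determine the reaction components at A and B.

Resultant of the distributed load: 36.29 × 2.3 = 83.467 kN at 1.25 m from A.
Taking moments about A: B_y·6.4 − (36.29·2.3)·1.25 − 264.2 − 25·2.5 − 229.3 = 0 → B_y = 660.33375/6.4 = 103.177 ≈ 103.2 kN.
ΣF_y = 0: A_y + 103.177 − 36.29·2.3 − 25 = 0 → A_y = 5.290 kN.
ΣF_x = 0: no horizontal applied forces, so A_x = 0.

A_x = 0, A_y = 5.290 kN, B_y = 103.2 kN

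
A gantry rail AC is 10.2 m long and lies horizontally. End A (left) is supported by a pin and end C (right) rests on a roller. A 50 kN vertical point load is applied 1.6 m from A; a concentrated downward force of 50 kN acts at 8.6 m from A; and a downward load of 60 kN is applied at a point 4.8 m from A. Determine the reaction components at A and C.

A_x = 0, A_y = 81.76 kN, C_y = 78.24 kN

ΣM about A: C_y·10.2 − 50·1.6 − 50·8.6 − 60·4.8 = 0 → C_y = 798/10.2 = 78.2353 ≈ 78.24 kN.
ΣF_y = 0: A_y + 78.2353 − 50 − 50 − 60 = 0 → A_y = 81.76 kN.
ΣF_x = 0: no horizontal applied forces, so A_x = 0.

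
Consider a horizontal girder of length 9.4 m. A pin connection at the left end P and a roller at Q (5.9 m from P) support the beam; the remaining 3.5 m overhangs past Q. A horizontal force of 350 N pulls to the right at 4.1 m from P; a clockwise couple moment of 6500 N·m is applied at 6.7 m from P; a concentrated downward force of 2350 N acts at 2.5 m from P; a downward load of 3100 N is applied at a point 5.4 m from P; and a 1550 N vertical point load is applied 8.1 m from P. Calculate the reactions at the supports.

P_x = -350.0 N, P_y = -62.71 N, Q_y = 7063 N

Moments about P: Q_y·5.9 − 6500 − 2350·2.5 − 3100·5.4 − 1550·8.1 = 0 → Q_y = 41670/5.9 = 7062.71 ≈ 7063 N.
ΣF_y = 0: P_y + 7062.71 − 2350 − 3100 − 1550 = 0 → P_y = -62.71 N.
ΣF_x = 0: P_x + 350 = 0 → P_x = -350.0 N.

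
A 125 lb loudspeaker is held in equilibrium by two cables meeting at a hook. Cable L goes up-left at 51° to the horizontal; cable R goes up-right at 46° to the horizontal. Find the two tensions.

ΣF_x = 0: −T_L·cos51° + T_R·cos46° = 0 → T_R = 0.905942·T_L.
ΣF_y = 0: T_L·sin51° + T_R·sin46° = 125.
Substitute: T_L·(0.777146 + 0.905942·0.71934) = 125 → T_L = 87.4844 ≈ 87.48 lb.
Then T_R = 0.905942 × 87.4844 = 79.26 lb.

T_L = 87.48 lb, T_R = 79.26 lb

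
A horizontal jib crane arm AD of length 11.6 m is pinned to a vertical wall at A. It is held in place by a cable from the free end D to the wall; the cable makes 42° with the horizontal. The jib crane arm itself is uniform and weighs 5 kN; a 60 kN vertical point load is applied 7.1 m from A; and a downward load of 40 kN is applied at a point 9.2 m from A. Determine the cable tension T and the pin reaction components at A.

ΣM about A: T·sin42°·11.6 − 5·5.8 − 60·7.1 − 40·9.2 = 0 → T = 823/(11.6·0.669131) = 106.03 ≈ 106.0 kN.
ΣF_x = 0: A_x − T·cos42° = 0 → A_x = 106.03 × 0.743145 = 78.80 kN.
ΣF_y = 0: A_y + T·sin42° − 5 − 60 − 40 = 0 → A_y = 105 − 106.03 × 0.669131 = 34.05 kN.

T = 106.0 kN, A_x = 78.80 kN, A_y = 34.05 kN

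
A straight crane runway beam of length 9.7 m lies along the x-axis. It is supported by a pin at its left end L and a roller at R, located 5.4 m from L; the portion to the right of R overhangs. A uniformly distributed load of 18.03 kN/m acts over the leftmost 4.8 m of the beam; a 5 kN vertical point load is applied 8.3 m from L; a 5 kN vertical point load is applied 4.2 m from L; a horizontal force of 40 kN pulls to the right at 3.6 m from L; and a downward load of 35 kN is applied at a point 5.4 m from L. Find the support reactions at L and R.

Resultant of the distributed load: 18.03 × 4.8 = 86.544 kN at 2.4 m from L.
ΣM about L: R_y·5.4 − (18.03·4.8)·2.4 − 5·8.3 − 5·4.2 − 35·5.4 = 0 → R_y = 459.2056/5.4 = 85.0381 ≈ 85.04 kN.
ΣF_y = 0: L_y + 85.0381 − 18.03·4.8 − 5 − 5 − 35 = 0 → L_y = 46.51 kN.
ΣF_x = 0: L_x + 40 = 0 → L_x = -40.00 kN.

L_x = -40.00 kN, L_y = 46.51 kN, R_y = 85.04 kN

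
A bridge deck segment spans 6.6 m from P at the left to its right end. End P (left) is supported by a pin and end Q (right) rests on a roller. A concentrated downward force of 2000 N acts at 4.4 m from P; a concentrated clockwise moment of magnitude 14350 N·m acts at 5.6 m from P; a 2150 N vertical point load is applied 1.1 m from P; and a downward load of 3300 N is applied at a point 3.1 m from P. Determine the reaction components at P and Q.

Moments about P: Q_y·6.6 − 2000·4.4 − 14350 − 2150·1.1 − 3300·3.1 = 0 → Q_y = 35745/6.6 = 5415.91 ≈ 5416 N.
ΣF_y = 0: P_y + 5415.91 − 2000 − 2150 − 3300 = 0 → P_y = 2034 N.
ΣF_x = 0: no horizontal applied forces, so P_x = 0.

P_x = 0, P_y = 2034 N, Q_y = 5416 N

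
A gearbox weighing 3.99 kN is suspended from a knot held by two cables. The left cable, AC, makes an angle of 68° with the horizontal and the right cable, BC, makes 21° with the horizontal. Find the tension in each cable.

T_AC = 3.726 kN, T_BC = 1.495 kN

ΣF_x = 0: −T_AC·cos68° + T_BC·cos21° = 0 → T_BC = 0.401258·T_AC.
ΣF_y = 0: T_AC·sin68° + T_BC·sin21° = 3.99.
Substitute: T_AC·(0.927184 + 0.401258·0.358368) = 3.99 → T_AC = 3.72555 ≈ 3.726 kN.
Then T_BC = 0.401258 × 3.72555 = 1.495 kN.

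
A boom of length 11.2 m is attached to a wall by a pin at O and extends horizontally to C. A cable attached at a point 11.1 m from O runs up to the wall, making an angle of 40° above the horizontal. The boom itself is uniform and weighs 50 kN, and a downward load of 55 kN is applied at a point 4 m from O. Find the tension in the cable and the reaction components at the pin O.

ΣM about O: T·sin40°·11.1 − 50·5.6 − 55·4 = 0 → T = 500/(11.1·0.642788) = 70.0776 ≈ 70.08 kN.
ΣF_x = 0: O_x − T·cos40° = 0 → O_x = 70.0776 × 0.766044 = 53.68 kN.
ΣF_y = 0: O_y + T·sin40° − 50 − 55 = 0 → O_y = 105 − 70.0776 × 0.642788 = 59.95 kN.

T = 70.08 kN, O_x = 53.68 kN, O_y = 59.95 kN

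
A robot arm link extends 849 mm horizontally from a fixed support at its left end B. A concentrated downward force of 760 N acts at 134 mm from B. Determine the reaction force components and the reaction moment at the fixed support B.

ΣF_x = 0: B_x = 0.
ΣF_y = 0: B_y − 760 = 0 → B_y = 760.0 N.
ΣM about B: M_B − 760·134 = 0 → M_B = 101800 N·mm.

B_x = 0, B_y = 760.0 N, M_B = 101800 N·mm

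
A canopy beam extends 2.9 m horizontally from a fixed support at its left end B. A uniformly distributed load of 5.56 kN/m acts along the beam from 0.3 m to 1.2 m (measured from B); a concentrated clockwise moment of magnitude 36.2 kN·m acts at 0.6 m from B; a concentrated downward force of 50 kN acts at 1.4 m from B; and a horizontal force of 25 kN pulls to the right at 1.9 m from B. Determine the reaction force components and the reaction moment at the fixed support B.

B_x = -25.00 kN, B_y = 55.00 kN, M_B = 110.0 kN·m

Resultant of the distributed load: 5.56 × 0.9 = 5.004 kN at 0.75 m from B.
ΣF_x = 0: B_x + 25 = 0 → B_x = -25.00 kN.
ΣF_y = 0: B_y − 5.56·0.9 − 50 = 0 → B_y = 55.00 kN.
ΣM about B: M_B − (5.56·0.9)·0.75 − 36.2 − 50·1.4 = 0 → M_B = 110.0 kN·m.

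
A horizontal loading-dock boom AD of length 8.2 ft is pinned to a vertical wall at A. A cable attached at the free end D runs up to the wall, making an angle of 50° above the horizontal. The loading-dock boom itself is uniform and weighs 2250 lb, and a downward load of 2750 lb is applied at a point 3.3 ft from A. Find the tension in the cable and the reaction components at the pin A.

T = 2913 lb, A_x = 1873 lb, A_y = 2768 lb

ΣM about A: T·sin50°·8.2 − 2250·4.1 − 2750·3.3 = 0 → T = 18300/(8.2·0.766044) = 2913.29 ≈ 2913 lb.
ΣF_x = 0: A_x − T·cos50° = 0 → A_x = 2913.29 × 0.642788 = 1873 lb.
ΣF_y = 0: A_y + T·sin50° − 2250 − 2750 = 0 → A_y = 5000 − 2913.29 × 0.766044 = 2768 lb.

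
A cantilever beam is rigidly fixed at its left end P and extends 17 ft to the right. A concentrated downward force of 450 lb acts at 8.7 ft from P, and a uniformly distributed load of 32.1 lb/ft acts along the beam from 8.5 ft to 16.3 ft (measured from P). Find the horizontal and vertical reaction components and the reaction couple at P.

P_x = 0, P_y = 700.4 lb, M_P = 7020 lb·ft

Resultant of the distributed load: 32.1 × 7.8 = 250.38 lb at 12.4 ft from P.
ΣF_x = 0: P_x = 0.
ΣF_y = 0: P_y − 450 − 32.1·7.8 = 0 → P_y = 700.4 lb.
ΣM about P: M_P − 450·8.7 − (32.1·7.8)·12.4 = 0 → M_P = 7020 lb·ft.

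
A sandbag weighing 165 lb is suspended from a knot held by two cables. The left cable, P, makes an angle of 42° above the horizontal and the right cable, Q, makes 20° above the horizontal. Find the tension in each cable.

T_P = 175.6 lb, T_Q = 138.9 lb

ΣF_x = 0: −T_P·cos42° + T_Q·cos20° = 0 → T_Q = 0.790838·T_P.
ΣF_y = 0: T_P·sin42° + T_Q·sin20° = 165.
Substitute: T_P·(0.669131 + 0.790838·0.34202) = 165 → T_P = 175.604 ≈ 175.6 lb.
Then T_Q = 0.790838 × 175.604 = 138.9 lb.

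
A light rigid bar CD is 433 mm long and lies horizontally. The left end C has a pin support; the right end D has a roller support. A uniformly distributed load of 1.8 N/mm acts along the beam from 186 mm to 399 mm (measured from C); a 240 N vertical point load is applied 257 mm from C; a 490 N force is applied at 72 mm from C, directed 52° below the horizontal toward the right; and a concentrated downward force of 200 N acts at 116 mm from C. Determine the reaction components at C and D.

Resultant of the distributed load: 1.8 × 213 = 383.4 N at 292.5 mm from C.
Taking moments about C: D_y·433 − (1.8·213)·292.5 − 240·257 − 490·sin52°·72 − 200·116 = 0 → D_y = 224826/433 = 519.229 ≈ 519.2 N.
ΣF_y = 0: C_y + 519.229 − 1.8·213 − 240 − 490·sin52° − 200 = 0 → C_y = 690.3 N.
ΣF_x = 0: C_x + 490·cos52° = 0 → C_x = -301.7 N.

C_x = -301.7 N, C_y = 690.3 N, D_y = 519.2 N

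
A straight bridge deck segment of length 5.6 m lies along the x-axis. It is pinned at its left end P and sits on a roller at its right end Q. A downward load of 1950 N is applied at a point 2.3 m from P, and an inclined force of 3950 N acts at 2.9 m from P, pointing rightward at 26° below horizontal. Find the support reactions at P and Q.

P_x = -3550 N, P_y = 1984 N, Q_y = 1698 N

Moments about P: Q_y·5.6 − 1950·2.3 − 3950·sin26°·2.9 = 0 → Q_y = 9506.54/5.6 = 1697.6 ≈ 1698 N.
ΣF_y = 0: P_y + 1697.6 − 1950 − 3950·sin26° = 0 → P_y = 1984 N.
ΣF_x = 0: P_x + 3950·cos26° = 0 → P_x = -3550 N.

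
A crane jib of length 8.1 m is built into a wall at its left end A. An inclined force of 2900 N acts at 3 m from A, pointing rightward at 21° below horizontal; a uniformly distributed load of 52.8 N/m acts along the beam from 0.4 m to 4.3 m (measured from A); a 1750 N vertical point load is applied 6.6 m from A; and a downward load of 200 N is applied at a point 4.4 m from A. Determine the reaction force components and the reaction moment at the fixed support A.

A_x = -2707 N, A_y = 3195 N, M_A = 16030 N·m

Resultant of the distributed load: 52.8 × 3.9 = 205.92 N at 2.35 m from A.
ΣF_x = 0: A_x + 2900·cos21° = 0 → A_x = -2707 N.
ΣF_y = 0: A_y − 2900·sin21° − 52.8·3.9 − 1750 − 200 = 0 → A_y = 3195 N.
ΣM about A: M_A − 2900·sin21°·3 − (52.8·3.9)·2.35 − 1750·6.6 − 200·4.4 = 0 → M_A = 16030 N·m.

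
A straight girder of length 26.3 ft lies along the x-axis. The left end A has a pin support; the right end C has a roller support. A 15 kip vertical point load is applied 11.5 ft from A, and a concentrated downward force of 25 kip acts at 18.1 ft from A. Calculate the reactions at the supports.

Taking moments about A: C_y·26.3 − 15·11.5 − 25·18.1 = 0 → C_y = 625/26.3 = 23.7643 ≈ 23.76 kip.
ΣF_y = 0: A_y + 23.7643 − 15 − 25 = 0 → A_y = 16.24 kip.
ΣF_x = 0: no horizontal applied forces, so A_x = 0.

A_x = 0, A_y = 16.24 kip, C_y = 23.76 kip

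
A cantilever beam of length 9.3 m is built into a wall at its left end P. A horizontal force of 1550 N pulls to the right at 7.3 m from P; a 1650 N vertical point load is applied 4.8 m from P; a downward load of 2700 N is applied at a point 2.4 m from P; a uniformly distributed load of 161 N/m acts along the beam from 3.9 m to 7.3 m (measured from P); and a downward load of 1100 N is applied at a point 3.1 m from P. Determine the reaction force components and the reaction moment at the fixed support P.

Resultant of the distributed load: 161 × 3.4 = 547.4 N at 5.6 m from P.
ΣF_x = 0: P_x + 1550 = 0 → P_x = -1550 N.
ΣF_y = 0: P_y − 1650 − 2700 − 161·3.4 − 1100 = 0 → P_y = 5997 N.
ΣM about P: M_P − 1650·4.8 − 2700·2.4 − (161·3.4)·5.6 − 1100·3.1 = 0 → M_P = 20880 N·m.

P_x = -1550 N, P_y = 5997 N, M_P = 20880 N·m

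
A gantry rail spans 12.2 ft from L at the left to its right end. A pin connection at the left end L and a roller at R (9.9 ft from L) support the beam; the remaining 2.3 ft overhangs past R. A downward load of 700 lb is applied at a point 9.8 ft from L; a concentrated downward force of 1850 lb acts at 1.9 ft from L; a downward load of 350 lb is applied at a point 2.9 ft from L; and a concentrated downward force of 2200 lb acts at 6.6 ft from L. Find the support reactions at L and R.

ΣM about L: R_y·9.9 − 700·9.8 − 1850·1.9 − 350·2.9 − 2200·6.6 = 0 → R_y = 25910/9.9 = 2617.17 ≈ 2617 lb.
ΣF_y = 0: L_y + 2617.17 − 700 − 1850 − 350 − 2200 = 0 → L_y = 2483 lb.
ΣF_x = 0: no horizontal applied forces, so L_x = 0.

L_x = 0, L_y = 2483 lb, R_y = 2617 lb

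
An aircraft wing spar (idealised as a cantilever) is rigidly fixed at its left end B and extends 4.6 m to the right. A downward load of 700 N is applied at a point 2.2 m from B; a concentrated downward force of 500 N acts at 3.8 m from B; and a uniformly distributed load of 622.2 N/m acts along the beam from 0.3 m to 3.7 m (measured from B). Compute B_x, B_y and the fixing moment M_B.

Resultant of the distributed load: 622.2 × 3.4 = 2115.48 N at 2 m from B.
ΣF_x = 0: B_x = 0.
ΣF_y = 0: B_y − 700 − 500 − 622.2·3.4 = 0 → B_y = 3315 N.
ΣM about B: M_B − 700·2.2 − 500·3.8 − (622.2·3.4)·2 = 0 → M_B = 7671 N·m.

B_x = 0, B_y = 3315 N, M_B = 7671 N·m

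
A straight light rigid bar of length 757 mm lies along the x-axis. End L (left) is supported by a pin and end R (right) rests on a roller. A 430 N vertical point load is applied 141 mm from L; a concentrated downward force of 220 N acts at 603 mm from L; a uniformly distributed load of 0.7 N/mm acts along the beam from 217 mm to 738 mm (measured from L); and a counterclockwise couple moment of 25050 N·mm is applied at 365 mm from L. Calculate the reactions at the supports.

Resultant of the distributed load: 0.7 × 521 = 364.7 N at 477.5 mm from L.
Taking moments about L: R_y·757 − 430·141 − 220·603 − (0.7·521)·477.5 + 25050 = 0 → R_y = 342384.25/757 = 452.291 ≈ 452.3 N.
ΣF_y = 0: L_y + 452.291 − 430 − 220 − 0.7·521 = 0 → L_y = 562.4 N.
ΣF_x = 0: no horizontal applied forces, so L_x = 0.

L_x = 0, L_y = 562.4 N, R_y = 452.3 N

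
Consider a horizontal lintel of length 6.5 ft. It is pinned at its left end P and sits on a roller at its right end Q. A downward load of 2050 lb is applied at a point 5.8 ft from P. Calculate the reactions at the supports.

Moments about P: Q_y·6.5 − 2050·5.8 = 0 → Q_y = 11890/6.5 = 1829.23 ≈ 1829 lb.
ΣF_y = 0: P_y + 1829.23 − 2050 = 0 → P_y = 220.8 lb.
ΣF_x = 0: no horizontal applied forces, so P_x = 0.

P_x = 0, P_y = 220.8 lb, Q_y = 1829 lb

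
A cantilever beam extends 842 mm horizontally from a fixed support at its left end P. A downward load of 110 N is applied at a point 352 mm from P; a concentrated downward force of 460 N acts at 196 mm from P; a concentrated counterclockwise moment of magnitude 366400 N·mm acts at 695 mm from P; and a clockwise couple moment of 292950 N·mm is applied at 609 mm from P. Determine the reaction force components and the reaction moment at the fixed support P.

ΣF_x = 0: P_x = 0.
ΣF_y = 0: P_y − 110 − 460 = 0 → P_y = 570.0 N.
ΣM about P: M_P − 110·352 − 460·196 + 366400 − 292950 = 0 → M_P = 55430 N·mm.

P_x = 0, P_y = 570.0 N, M_P = 55430 N·mm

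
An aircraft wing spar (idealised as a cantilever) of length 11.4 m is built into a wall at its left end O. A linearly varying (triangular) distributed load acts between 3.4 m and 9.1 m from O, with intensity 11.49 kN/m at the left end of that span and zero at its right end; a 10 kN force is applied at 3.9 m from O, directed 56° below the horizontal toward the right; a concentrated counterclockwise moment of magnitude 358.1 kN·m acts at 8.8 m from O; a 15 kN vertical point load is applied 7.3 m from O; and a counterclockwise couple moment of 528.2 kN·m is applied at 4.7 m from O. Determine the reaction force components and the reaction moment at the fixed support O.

Resultant of the triangular load: ½ × 11.49 × 5.7 = 32.7465 kN, acting at 5.3 m from O (one-third of the span from the peak).
ΣF_x = 0: O_x + 10·cos56° = 0 → O_x = -5.592 kN.
ΣF_y = 0: O_y − ½·11.49·5.7 − 10·sin56° − 15 = 0 → O_y = 56.04 kN.
ΣM about O: M_O − (½·11.49·5.7)·5.3 − 10·sin56°·3.9 + 358.1 − 15·7.3 + 528.2 = 0 → M_O = -570.9 kN·m.

O_x = -5.592 kN, O_y = 56.04 kN, M_O = -570.9 kN·m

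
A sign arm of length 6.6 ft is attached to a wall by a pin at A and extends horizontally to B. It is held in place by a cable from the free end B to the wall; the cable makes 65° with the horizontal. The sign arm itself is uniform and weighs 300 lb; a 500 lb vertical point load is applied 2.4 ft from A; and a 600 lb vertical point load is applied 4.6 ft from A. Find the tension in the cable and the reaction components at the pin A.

ΣM about A: T·sin65°·6.6 − 300·3.3 − 500·2.4 − 600·4.6 = 0 → T = 4950/(6.6·0.906308) = 827.533 ≈ 827.5 lb.
ΣF_x = 0: A_x − T·cos65° = 0 → A_x = 827.533 × 0.422618 = 349.7 lb.
ΣF_y = 0: A_y + T·sin65° − 300 − 500 − 600 = 0 → A_y = 1400 − 827.533 × 0.906308 = 650.0 lb.

T = 827.5 lb, A_x = 349.7 lb, A_y = 650.0 lb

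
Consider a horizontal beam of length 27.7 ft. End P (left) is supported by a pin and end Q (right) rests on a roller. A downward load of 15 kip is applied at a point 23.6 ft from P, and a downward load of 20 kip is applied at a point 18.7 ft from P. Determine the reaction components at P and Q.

Taking moments about P: Q_y·27.7 − 15·23.6 − 20·18.7 = 0 → Q_y = 728/27.7 = 26.2816 ≈ 26.28 kip.
ΣF_y = 0: P_y + 26.2816 − 15 − 20 = 0 → P_y = 8.718 kip.
ΣF_x = 0: no horizontal applied forces, so P_x = 0.

P_x = 0, P_y = 8.718 kip, Q_y = 26.28 kip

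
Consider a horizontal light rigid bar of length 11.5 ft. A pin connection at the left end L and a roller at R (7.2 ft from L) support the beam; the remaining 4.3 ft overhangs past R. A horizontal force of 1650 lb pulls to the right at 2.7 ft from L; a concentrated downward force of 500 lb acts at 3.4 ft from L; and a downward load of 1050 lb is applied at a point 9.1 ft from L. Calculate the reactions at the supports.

L_x = -1650 lb, L_y = -13.19 lb, R_y = 1563 lb

Moments about L: R_y·7.2 − 500·3.4 − 1050·9.1 = 0 → R_y = 11255/7.2 = 1563.19 ≈ 1563 lb.
ΣF_y = 0: L_y + 1563.19 − 500 − 1050 = 0 → L_y = -13.19 lb.
ΣF_x = 0: L_x + 1650 = 0 → L_x = -1650 lb.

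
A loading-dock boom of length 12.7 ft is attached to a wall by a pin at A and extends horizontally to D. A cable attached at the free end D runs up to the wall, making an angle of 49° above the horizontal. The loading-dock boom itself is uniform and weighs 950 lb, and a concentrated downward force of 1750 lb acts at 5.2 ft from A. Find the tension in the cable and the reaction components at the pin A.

ΣM about A: T·sin49°·12.7 − 950·6.35 − 1750·5.2 = 0 → T = 15132.5/(12.7·0.75471) = 1578.8 ≈ 1579 lb.
ΣF_x = 0: A_x − T·cos49° = 0 → A_x = 1578.8 × 0.656059 = 1036 lb.
ΣF_y = 0: A_y + T·sin49° − 950 − 1750 = 0 → A_y = 2700 − 1578.8 × 0.75471 = 1508 lb.

T = 1579 lb, A_x = 1036 lb, A_y = 1508 lb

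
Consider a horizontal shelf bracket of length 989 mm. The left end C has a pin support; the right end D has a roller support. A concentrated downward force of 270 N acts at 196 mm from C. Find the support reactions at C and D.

C_x = 0, C_y = 216.5 N, D_y = 53.51 N

Taking moments about C: D_y·989 − 270·196 = 0 → D_y = 52920/989 = 53.5086 ≈ 53.51 N.
ΣF_y = 0: C_y + 53.5086 − 270 = 0 → C_y = 216.5 N.
ΣF_x = 0: no horizontal applied forces, so C_x = 0.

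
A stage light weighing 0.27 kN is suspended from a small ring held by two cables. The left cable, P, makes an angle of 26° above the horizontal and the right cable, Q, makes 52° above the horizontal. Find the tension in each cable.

ΣF_x = 0: −T_P·cos26° + T_Q·cos52° = 0 → T_Q = 1.45988·T_P.
ΣF_y = 0: T_P·sin26° + T_Q·sin52° = 0.27.
Substitute: T_P·(0.438371 + 1.45988·0.788011) = 0.27 → T_P = 0.169943 ≈ 0.1699 kN.
Then T_Q = 1.45988 × 0.169943 = 0.2481 kN.

T_P = 0.1699 kN, T_Q = 0.2481 kN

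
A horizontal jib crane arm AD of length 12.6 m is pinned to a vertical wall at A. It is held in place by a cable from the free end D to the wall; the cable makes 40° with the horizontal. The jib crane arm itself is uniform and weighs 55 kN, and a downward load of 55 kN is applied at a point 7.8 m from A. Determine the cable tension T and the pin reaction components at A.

T = 95.75 kN, A_x = 73.35 kN, A_y = 48.45 kN

ΣM about A: T·sin40°·12.6 − 55·6.3 − 55·7.8 = 0 → T = 775.5/(12.6·0.642788) = 95.751 ≈ 95.75 kN.
ΣF_x = 0: A_x − T·cos40° = 0 → A_x = 95.751 × 0.766044 = 73.35 kN.
ΣF_y = 0: A_y + T·sin40° − 55 − 55 = 0 → A_y = 110 − 95.751 × 0.642788 = 48.45 kN.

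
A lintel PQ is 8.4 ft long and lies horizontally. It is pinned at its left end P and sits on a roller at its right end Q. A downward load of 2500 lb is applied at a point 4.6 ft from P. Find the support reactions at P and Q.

ΣM about P: Q_y·8.4 − 2500·4.6 = 0 → Q_y = 11500/8.4 = 1369.05 ≈ 1369 lb.
ΣF_y = 0: P_y + 1369.05 − 2500 = 0 → P_y = 1131 lb.
ΣF_x = 0: no horizontal applied forces, so P_x = 0.

P_x = 0, P_y = 1131 lb, Q_y = 1369 lb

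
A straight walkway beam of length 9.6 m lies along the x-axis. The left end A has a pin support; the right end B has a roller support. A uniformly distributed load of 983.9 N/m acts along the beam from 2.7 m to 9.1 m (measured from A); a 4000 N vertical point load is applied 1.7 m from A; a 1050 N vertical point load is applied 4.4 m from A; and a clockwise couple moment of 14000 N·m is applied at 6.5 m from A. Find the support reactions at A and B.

A_x = 0, A_y = 4829 N, B_y = 6518 N

Resultant of the distributed load: 983.9 × 6.4 = 6296.96 N at 5.9 m from A.
Moments about A: B_y·9.6 − (983.9·6.4)·5.9 − 4000·1.7 − 1050·4.4 − 14000 = 0 → B_y = 62572.064/9.6 = 6517.92 ≈ 6518 N.
ΣF_y = 0: A_y + 6517.92 − 983.9·6.4 − 4000 − 1050 = 0 → A_y = 4829 N.
ΣF_x = 0: no horizontal applied forces, so A_x = 0.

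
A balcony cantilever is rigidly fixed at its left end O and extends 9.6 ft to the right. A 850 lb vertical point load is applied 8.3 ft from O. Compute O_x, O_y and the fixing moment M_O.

ΣF_x = 0: O_x = 0.
ΣF_y = 0: O_y − 850 = 0 → O_y = 850.0 lb.
ΣM about O: M_O − 850·8.3 = 0 → M_O = 7055 lb·ft.

O_x = 0, O_y = 850.0 lb, M_O = 7055 lb·ft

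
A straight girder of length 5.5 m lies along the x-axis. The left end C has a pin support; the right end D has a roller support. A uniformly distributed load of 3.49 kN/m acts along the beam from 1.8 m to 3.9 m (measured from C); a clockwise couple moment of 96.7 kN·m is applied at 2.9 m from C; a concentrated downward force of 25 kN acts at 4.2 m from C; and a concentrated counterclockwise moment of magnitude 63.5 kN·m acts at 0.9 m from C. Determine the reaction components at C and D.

Resultant of the distributed load: 3.49 × 2.1 = 7.329 kN at 2.85 m from C.
Taking moments about C: D_y·5.5 − (3.49·2.1)·2.85 − 96.7 − 25·4.2 + 63.5 = 0 → D_y = 159.08765/5.5 = 28.925 ≈ 28.93 kN.
ΣF_y = 0: C_y + 28.925 − 3.49·2.1 − 25 = 0 → C_y = 3.404 kN.
ΣF_x = 0: no horizontal applied forces, so C_x = 0.

C_x = 0, C_y = 3.404 kN, D_y = 28.93 kN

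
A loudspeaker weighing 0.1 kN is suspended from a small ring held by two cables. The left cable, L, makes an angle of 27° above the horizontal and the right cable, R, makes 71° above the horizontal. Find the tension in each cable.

T_L = 0.03288 kN, T_R = 0.08998 kN

ΣF_x = 0: −T_L·cos27° + T_R·cos71° = 0 → T_R = 2.73677·T_L.
ΣF_y = 0: T_L·sin27° + T_R·sin71° = 0.1.
Substitute: T_L·(0.45399 + 2.73677·0.945519) = 0.1 → T_L = 0.0328768 ≈ 0.03288 kN.
Then T_R = 2.73677 × 0.0328768 = 0.08998 kN.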